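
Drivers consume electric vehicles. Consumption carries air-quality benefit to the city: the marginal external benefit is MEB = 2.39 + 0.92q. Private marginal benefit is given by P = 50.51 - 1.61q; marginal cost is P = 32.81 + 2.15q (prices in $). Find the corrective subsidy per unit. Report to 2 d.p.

Social marginal benefit = demand + MEB = 52.90 - 0.69q.
Set SMB = MC: 52.90 - 0.69q = 32.81 + 2.15q → q* = 7.0739.
The Pigouvian subsidy equals MEB at q*: 2.39 + 0.92×7.0739 = 8.8980.

subsidy = $8.90 per unit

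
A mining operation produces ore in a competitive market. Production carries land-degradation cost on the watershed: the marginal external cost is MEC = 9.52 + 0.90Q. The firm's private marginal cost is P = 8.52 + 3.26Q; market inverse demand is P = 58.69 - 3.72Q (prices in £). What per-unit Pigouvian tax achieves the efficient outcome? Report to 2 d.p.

tax = £14.16 per unit

Social marginal cost = private MC + MEC = 18.04 + 4.16Q.
Set SMC = demand: 18.04 + 4.16Q = 58.69 - 3.72Q → Q* = 5.1586.
The Pigouvian tax equals MEC at Q*: 9.52 + 0.90×5.1586 = 14.1627.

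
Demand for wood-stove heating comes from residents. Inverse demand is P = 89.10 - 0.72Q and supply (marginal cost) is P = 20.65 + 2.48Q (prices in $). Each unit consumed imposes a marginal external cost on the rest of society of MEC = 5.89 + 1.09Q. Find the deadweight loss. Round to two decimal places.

Market equilibrium (private): 20.65 + 2.48Q = 89.10 - 0.72Q → Q_m = 21.3906.
Social marginal benefit = demand − MEC = 83.21 - 1.81Q.
Set SMB = MC: 83.21 - 1.81Q = 20.65 + 2.48Q → Q* = 14.5828.
Height of the DWL triangle at Q_m is MC(Q_m) − SMB(Q_m) = MEC(Q_m) = 29.2058.
DWL = ½ × 6.8078 × 29.2058 = 99.4136.

DWL = $99.41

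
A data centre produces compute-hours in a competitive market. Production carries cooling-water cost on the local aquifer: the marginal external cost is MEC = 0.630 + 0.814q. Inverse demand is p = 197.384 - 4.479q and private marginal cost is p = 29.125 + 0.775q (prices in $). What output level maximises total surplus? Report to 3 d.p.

Social marginal cost = private MC + MEC = 29.755 + 1.589q.
Set SMC = demand: 29.755 + 1.589q = 197.384 - 4.479q → q* = 27.6251.

q* = 27.625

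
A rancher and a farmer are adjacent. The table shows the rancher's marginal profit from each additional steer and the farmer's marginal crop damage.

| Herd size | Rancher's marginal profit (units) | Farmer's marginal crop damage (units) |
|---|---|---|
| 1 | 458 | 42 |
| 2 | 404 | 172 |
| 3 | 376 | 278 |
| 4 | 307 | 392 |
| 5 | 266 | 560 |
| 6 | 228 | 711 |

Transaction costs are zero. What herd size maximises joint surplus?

Bargaining reaches the level where marginal profit last exceeds marginal crop damage.
That holds through level 3 (376 ≥ 278) but not at 4 (307 < 392).

3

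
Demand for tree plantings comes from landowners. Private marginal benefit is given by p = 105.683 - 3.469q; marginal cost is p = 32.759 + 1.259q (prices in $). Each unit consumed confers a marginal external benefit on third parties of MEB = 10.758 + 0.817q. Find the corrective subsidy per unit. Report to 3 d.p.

Social marginal benefit = demand + MEB = 116.441 - 2.652q.
Set SMB = MC: 116.441 - 2.652q = 32.759 + 1.259q → q* = 21.3966.
The Pigouvian subsidy equals MEB at q*: 10.758 + 0.817×21.3966 = 28.2390.

subsidy = $28.239 per unit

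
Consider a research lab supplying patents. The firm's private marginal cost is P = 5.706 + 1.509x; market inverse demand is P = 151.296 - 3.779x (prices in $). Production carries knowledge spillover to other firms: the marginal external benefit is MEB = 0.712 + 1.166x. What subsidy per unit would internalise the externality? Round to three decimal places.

subsidy = $42.097 per unit

Social marginal cost = private MC − MEB = 4.994 + 0.343x.
Set SMC = demand: 4.994 + 0.343x = 151.296 - 3.779x → x* = 35.4930.
The Pigouvian subsidy equals MEB at x*: 0.712 + 1.166×35.4930 = 42.0968.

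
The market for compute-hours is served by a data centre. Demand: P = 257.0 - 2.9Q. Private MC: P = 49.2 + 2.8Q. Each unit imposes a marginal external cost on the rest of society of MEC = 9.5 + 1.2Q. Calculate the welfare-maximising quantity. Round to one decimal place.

Social marginal cost = private MC + MEC = 58.7 + 4.0Q.
Set SMC = demand: 58.7 + 4.0Q = 257.0 - 2.9Q → Q* = 28.7391.

Q* = 28.7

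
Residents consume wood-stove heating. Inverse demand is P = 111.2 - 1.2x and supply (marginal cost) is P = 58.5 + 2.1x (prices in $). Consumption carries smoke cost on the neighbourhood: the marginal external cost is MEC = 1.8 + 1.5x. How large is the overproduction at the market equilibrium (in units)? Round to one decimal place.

5.4 units

Market equilibrium (private): 58.5 + 2.1x = 111.2 - 1.2x → x_m = 15.9697.
Social marginal benefit = demand − MEC = 109.4 - 2.7x.
Set SMB = MC: 109.4 - 2.7x = 58.5 + 2.1x → x* = 10.6042.
Gap = |15.9697 − 10.6042| = 5.3655.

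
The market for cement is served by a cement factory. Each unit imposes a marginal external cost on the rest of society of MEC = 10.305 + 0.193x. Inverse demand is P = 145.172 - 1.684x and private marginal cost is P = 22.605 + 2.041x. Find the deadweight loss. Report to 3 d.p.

Market equilibrium (private): 22.605 + 2.041x = 145.172 - 1.684x → x_m = 32.9039.
Social marginal cost = private MC + MEC = 32.910 + 2.234x.
Set SMC = demand: 32.910 + 2.234x = 145.172 - 1.684x → x* = 28.6529.
The loss is the area between SMC and demand from x* to x_m; with linear curves that's a triangle of height MEC(x_m).
DWL = ½ × 4.2510 × 16.6555 = 35.4013.

DWL = 35.401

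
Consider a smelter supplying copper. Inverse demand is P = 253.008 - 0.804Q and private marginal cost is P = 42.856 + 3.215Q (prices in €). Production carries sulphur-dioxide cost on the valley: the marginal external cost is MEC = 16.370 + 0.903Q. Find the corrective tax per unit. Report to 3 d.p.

Social marginal cost = private MC + MEC = 59.226 + 4.118Q.
Set SMC = demand: 59.226 + 4.118Q = 253.008 - 0.804Q → Q* = 39.3706.
The Pigouvian tax equals MEC at Q*: 16.370 + 0.903×39.3706 = 51.9217.

tax = €51.922 per unit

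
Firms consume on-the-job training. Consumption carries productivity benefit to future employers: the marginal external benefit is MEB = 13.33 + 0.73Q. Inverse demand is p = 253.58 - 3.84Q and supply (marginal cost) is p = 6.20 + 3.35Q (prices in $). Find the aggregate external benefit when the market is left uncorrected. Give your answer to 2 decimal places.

$890.71

Market equilibrium (private): 6.20 + 3.35Q = 253.58 - 3.84Q → Q_m = 34.4061.
Total external benefit = ∫₀^{Q_m} (13.33 + 0.73Q) dQ = 13.33×34.4061 + ½×0.73×34.4061² = 890.7129.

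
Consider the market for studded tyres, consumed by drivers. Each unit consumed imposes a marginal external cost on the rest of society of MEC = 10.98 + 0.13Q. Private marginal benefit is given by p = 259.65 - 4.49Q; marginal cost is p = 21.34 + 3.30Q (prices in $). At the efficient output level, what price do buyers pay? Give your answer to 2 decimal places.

P = $130.77

Social marginal benefit = demand − MEC = 248.67 - 4.62Q.
Set SMB = MC: 248.67 - 4.62Q = 21.34 + 3.30Q → Q* = 28.7033.
Consumer price on the demand curve at Q*: 259.65 − 4.49×28.7033 = 130.7722.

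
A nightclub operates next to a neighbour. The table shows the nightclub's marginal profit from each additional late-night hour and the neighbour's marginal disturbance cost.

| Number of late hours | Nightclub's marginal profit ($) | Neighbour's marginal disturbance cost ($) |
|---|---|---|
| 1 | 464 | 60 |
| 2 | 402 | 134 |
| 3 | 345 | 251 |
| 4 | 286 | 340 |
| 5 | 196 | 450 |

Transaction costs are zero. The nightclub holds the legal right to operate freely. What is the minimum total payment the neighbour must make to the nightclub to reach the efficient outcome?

$482

Left alone the nightclub would choose level 5 (marginal profit stays positive).
Efficient level: k* = 3 (marginal profit ≥ marginal disturbance cost through 3).
The neighbour must at least cover the nightclub's forgone profit from cutting 5→3: 286 + 196 = 482.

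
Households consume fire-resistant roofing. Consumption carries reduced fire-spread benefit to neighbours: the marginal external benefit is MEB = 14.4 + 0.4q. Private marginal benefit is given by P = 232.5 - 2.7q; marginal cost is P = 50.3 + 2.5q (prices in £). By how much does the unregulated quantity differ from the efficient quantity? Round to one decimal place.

Market equilibrium (private): 50.3 + 2.5q = 232.5 - 2.7q → q_m = 35.0385.
Social marginal benefit = demand + MEB = 246.9 - 2.3q.
Set SMB = MC: 246.9 - 2.3q = 50.3 + 2.5q → q* = 40.9583.
Gap = |35.0385 − 40.9583| = 5.9198.

5.9 units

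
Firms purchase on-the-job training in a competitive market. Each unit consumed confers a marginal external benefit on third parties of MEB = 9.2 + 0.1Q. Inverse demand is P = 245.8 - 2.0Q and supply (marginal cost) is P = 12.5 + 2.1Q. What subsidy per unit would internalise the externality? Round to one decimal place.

Social marginal benefit = demand + MEB = 255.0 - 1.9Q.
Set SMB = MC: 255.0 - 1.9Q = 12.5 + 2.1Q → Q* = 60.6250.
The Pigouvian subsidy equals MEB at Q*: 9.2 + 0.1×60.6250 = 15.2625.

subsidy = 15.3 per unit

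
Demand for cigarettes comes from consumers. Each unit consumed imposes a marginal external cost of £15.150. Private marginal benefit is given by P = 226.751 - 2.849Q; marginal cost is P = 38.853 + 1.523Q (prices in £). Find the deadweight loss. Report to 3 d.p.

DWL = £26.249

Market equilibrium (private): 38.853 + 1.523Q = 226.751 - 2.849Q → Q_m = 42.9776.
Social marginal benefit = demand − MEC = 211.601 - 2.849Q.
Set SMB = MC: 211.601 - 2.849Q = 38.853 + 1.523Q → Q* = 39.5124.
Between Q* and Q_m the wedge MC − SMB runs linearly from 0 to MEC(Q_m), so the loss is a triangle.
DWL = ½ × 3.4652 × 15.1500 = 26.2489.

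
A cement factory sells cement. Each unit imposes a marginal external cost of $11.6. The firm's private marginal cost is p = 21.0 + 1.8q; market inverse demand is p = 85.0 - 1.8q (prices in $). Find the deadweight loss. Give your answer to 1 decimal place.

Market equilibrium (private): 21.0 + 1.8q = 85.0 - 1.8q → q_m = 17.7778.
Social marginal cost = private MC + MEC = 32.6 + 1.8q.
Set SMC = demand: 32.6 + 1.8q = 85.0 - 1.8q → q* = 14.5556.
The welfare-loss triangle has base |q_m − q*| and height MEC(q_m) (the vertical gap between SMC and demand is zero at q* and MEC at q_m).
DWL = ½ × 3.2222 × 11.6000 = 18.6888.

DWL = $18.7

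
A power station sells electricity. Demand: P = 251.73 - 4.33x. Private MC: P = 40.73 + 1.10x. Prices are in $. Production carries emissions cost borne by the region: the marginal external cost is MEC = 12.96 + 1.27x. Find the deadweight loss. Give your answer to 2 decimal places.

DWL = $289.74

Market equilibrium (private): 40.73 + 1.10x = 251.73 - 4.33x → x_m = 38.8582.
Social marginal cost = private MC + MEC = 53.69 + 2.37x.
Set SMC = demand: 53.69 + 2.37x = 251.73 - 4.33x → x* = 29.5582.
The loss is the area between SMC and demand from x* to x_m; with linear curves that's a triangle of height MEC(x_m).
DWL = ½ × 9.3000 × 62.3099 = 289.7410.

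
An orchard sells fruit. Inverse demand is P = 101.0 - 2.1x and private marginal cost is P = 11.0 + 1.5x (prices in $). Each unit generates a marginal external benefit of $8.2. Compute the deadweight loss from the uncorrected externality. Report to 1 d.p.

DWL = $9.3

Market equilibrium (private): 11.0 + 1.5x = 101.0 - 2.1x → x_m = 25.0000.
Social marginal cost = private MC − MEB = 2.8 + 1.5x.
Set SMC = demand: 2.8 + 1.5x = 101.0 - 2.1x → x* = 27.2778.
The loss is the area between SMC and demand from x* to x_m; with linear curves that's a triangle of height MEB(x_m).
DWL = ½ × 2.2778 × 8.2000 = 9.3390.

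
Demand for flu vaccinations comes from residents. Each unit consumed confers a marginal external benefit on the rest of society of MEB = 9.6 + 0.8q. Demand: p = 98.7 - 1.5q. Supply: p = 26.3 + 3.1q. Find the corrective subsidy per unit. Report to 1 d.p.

subsidy = 26.9 per unit

Social marginal benefit = demand + MEB = 108.3 - 0.7q.
Set SMB = MC: 108.3 - 0.7q = 26.3 + 3.1q → q* = 21.5789.
The Pigouvian subsidy equals MEB at q*: 9.6 + 0.8×21.5789 = 26.8631.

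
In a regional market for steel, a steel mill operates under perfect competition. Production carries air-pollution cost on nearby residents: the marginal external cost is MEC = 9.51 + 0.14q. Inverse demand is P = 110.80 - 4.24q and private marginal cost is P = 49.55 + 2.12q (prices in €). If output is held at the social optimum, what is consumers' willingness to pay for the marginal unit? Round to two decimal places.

P = €77.05

Social marginal cost = private MC + MEC = 59.06 + 2.26q.
Set SMC = demand: 59.06 + 2.26q = 110.80 - 4.24q → q* = 7.9600.
Consumer price on the demand curve at q*: 110.80 − 4.24×7.9600 = 77.0496.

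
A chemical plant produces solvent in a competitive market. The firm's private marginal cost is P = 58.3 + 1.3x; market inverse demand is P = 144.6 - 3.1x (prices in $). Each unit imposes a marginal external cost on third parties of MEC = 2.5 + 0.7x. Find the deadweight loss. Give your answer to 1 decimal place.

DWL = $25.8

Market equilibrium (private): 58.3 + 1.3x = 144.6 - 3.1x → x_m = 19.6136.
Social marginal cost = private MC + MEC = 60.8 + 2.0x.
Set SMC = demand: 60.8 + 2.0x = 144.6 - 3.1x → x* = 16.4314.
The welfare-loss triangle has base |x_m − x*| and height MEC(x_m) (the vertical gap between SMC and demand is zero at x* and MEC at x_m).
DWL = ½ × 3.1822 × 16.2295 = 25.8228.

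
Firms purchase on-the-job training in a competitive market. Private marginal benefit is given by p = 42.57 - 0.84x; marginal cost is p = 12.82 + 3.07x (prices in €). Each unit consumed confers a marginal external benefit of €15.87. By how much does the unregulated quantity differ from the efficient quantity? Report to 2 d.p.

4.06 units

Market equilibrium (private): 12.82 + 3.07x = 42.57 - 0.84x → x_m = 7.6087.
Social marginal benefit = demand + MEB = 58.44 - 0.84x.
Set SMB = MC: 58.44 - 0.84x = 12.82 + 3.07x → x* = 11.6675.
Gap = |7.6087 − 11.6675| = 4.0588.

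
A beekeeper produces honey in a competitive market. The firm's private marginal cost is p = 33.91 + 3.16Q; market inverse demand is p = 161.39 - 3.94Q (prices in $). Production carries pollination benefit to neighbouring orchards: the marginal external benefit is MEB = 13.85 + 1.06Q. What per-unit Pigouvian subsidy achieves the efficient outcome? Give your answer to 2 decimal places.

subsidy = $38.65 per unit

Social marginal cost = private MC − MEB = 20.06 + 2.10Q.
Set SMC = demand: 20.06 + 2.10Q = 161.39 - 3.94Q → Q* = 23.3990.
The Pigouvian subsidy equals MEB at Q*: 13.85 + 1.06×23.3990 = 38.6529.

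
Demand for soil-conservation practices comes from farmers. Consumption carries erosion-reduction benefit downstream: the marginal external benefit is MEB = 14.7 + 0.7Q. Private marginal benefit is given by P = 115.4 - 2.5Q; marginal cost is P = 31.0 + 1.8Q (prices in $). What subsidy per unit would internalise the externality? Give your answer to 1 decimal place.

Social marginal benefit = demand + MEB = 130.1 - 1.8Q.
Set SMB = MC: 130.1 - 1.8Q = 31.0 + 1.8Q → Q* = 27.5278.
The Pigouvian subsidy equals MEB at Q*: 14.7 + 0.7×27.5278 = 33.9695.

subsidy = $34.0 per unit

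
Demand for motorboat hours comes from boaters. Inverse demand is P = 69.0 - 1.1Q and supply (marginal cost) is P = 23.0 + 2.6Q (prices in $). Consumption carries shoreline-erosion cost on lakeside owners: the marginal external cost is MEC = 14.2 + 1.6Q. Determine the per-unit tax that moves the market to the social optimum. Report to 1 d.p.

Social marginal benefit = demand − MEC = 54.8 - 2.7Q.
Set SMB = MC: 54.8 - 2.7Q = 23.0 + 2.6Q → Q* = 6.0000.
The Pigouvian tax equals MEC at Q*: 14.2 + 1.6×6.0000 = 23.8000.

tax = $23.8 per unit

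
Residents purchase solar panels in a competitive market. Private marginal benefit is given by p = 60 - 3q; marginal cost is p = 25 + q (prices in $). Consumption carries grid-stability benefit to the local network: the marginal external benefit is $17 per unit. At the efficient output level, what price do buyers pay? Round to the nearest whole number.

P = $21

Social marginal benefit = demand + MEB = 77 - 3q.
Set SMB = MC: 77 - 3q = 25 + q → q* = 13.0000.
Consumer price on the demand curve at q*: 60 − 3×13.0000 = 21.0000.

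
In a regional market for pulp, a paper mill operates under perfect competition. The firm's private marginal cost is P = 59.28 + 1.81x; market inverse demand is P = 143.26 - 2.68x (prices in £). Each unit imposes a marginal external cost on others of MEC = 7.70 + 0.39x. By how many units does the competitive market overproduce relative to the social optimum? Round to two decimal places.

Market equilibrium (private): 59.28 + 1.81x = 143.26 - 2.68x → x_m = 18.7038.
Social marginal cost = private MC + MEC = 66.98 + 2.20x.
Set SMC = demand: 66.98 + 2.20x = 143.26 - 2.68x → x* = 15.6311.
Gap = |18.7038 − 15.6311| = 3.0727.

3.07 units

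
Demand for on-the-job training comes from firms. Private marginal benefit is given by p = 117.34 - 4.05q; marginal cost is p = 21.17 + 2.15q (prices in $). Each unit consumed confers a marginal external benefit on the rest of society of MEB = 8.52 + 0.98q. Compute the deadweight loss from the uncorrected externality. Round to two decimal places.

DWL = $53.90

Market equilibrium (private): 21.17 + 2.15q = 117.34 - 4.05q → q_m = 15.5113.
Social marginal benefit = demand + MEB = 125.86 - 3.07q.
Set SMB = MC: 125.86 - 3.07q = 21.17 + 2.15q → q* = 20.0556.
The welfare-loss triangle has base |q_m − q*| and height MEB(q_m) (the vertical gap between SMB and MC is zero at q* and MEB at q_m).
DWL = ½ × 4.5443 × 23.7211 = 53.8979.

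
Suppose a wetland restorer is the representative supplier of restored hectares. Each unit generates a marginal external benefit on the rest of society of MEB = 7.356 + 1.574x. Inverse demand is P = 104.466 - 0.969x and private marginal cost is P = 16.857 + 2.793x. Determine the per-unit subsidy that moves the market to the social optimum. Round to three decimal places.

subsidy = 75.672 per unit

Social marginal cost = private MC − MEB = 9.501 + 1.219x.
Set SMC = demand: 9.501 + 1.219x = 104.466 - 0.969x → x* = 43.4027.
The Pigouvian subsidy equals MEB at x*: 7.356 + 1.574×43.4027 = 75.6718.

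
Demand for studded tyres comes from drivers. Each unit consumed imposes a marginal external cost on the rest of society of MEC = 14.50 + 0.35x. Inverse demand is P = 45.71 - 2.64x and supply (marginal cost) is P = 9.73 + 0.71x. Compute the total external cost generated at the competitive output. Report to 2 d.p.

175.92

Market equilibrium (private): 9.73 + 0.71x = 45.71 - 2.64x → x_m = 10.7403.
Total external cost = ∫₀^{x_m} (14.50 + 0.35x) dx = 14.50×10.7403 + ½×0.35×10.7403² = 175.9213.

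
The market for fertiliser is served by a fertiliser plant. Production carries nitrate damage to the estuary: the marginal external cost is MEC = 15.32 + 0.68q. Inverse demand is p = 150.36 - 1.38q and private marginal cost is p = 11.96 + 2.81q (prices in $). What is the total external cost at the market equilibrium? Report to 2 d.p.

$876.99

Market equilibrium (private): 11.96 + 2.81q = 150.36 - 1.38q → q_m = 33.0310.
Total external cost = ∫₀^{q_m} (15.32 + 0.68q) dq = 15.32×33.0310 + ½×0.68×33.0310² = 876.9909.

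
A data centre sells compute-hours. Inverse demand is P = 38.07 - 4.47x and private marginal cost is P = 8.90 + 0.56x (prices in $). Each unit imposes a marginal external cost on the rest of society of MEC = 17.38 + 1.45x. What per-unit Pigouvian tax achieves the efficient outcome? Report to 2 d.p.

tax = $20.02 per unit

Social marginal cost = private MC + MEC = 26.28 + 2.01x.
Set SMC = demand: 26.28 + 2.01x = 38.07 - 4.47x → x* = 1.8194.
The Pigouvian tax equals MEC at x*: 17.38 + 1.45×1.8194 = 20.0181.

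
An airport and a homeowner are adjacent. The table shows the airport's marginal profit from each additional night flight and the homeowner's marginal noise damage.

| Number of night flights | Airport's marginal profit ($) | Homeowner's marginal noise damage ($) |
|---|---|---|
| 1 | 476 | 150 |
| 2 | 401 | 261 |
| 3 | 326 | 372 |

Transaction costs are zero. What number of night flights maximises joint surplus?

Bargaining reaches the level where marginal profit last exceeds marginal noise damage.
That holds through level 2 (401 ≥ 261) but not at 3 (326 < 372).

2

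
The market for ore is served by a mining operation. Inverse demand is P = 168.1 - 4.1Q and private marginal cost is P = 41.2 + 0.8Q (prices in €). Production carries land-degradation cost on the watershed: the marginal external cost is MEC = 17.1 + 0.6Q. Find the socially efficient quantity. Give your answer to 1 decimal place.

Q* = 20.0

Social marginal cost = private MC + MEC = 58.3 + 1.4Q.
Set SMC = demand: 58.3 + 1.4Q = 168.1 - 4.1Q → Q* = 19.9636.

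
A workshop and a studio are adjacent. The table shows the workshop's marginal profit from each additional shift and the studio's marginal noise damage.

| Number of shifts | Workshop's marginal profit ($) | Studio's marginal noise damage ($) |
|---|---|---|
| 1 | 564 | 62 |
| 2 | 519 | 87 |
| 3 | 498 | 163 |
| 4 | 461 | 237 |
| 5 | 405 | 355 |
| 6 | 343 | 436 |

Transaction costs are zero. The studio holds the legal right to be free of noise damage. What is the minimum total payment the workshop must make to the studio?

$904

Efficient level: marginal profit ≥ marginal noise damage through level 5, so k* = 5.
With the studio holding the right, the workshop must at least compensate total damage at k*: 62 + 87 + 163 + 237 + 355 = 904.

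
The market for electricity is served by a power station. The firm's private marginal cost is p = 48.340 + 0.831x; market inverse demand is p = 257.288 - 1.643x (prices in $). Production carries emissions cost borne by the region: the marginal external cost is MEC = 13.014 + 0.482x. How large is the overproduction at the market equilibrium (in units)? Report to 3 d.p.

Market equilibrium (private): 48.340 + 0.831x = 257.288 - 1.643x → x_m = 84.4576.
Social marginal cost = private MC + MEC = 61.354 + 1.313x.
Set SMC = demand: 61.354 + 1.313x = 257.288 - 1.643x → x* = 66.2835.
Gap = |84.4576 − 66.2835| = 18.1741.

18.174 units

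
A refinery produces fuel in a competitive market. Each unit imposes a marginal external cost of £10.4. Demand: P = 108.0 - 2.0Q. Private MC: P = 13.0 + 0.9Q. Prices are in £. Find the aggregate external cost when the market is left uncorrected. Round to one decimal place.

£340.7

Market equilibrium (private): 13.0 + 0.9Q = 108.0 - 2.0Q → Q_m = 32.7586.
Total external cost = MEC × Q_m = 10.4 × 32.7586 = 340.6894.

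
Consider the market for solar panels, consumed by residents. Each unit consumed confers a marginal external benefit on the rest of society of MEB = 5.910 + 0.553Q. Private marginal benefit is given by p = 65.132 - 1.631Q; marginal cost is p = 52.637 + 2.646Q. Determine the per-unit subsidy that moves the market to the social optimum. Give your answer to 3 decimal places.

subsidy = 8.643 per unit

Social marginal benefit = demand + MEB = 71.042 - 1.078Q.
Set SMB = MC: 71.042 - 1.078Q = 52.637 + 2.646Q → Q* = 4.9423.
The Pigouvian subsidy equals MEB at Q*: 5.910 + 0.553×4.9423 = 8.6431.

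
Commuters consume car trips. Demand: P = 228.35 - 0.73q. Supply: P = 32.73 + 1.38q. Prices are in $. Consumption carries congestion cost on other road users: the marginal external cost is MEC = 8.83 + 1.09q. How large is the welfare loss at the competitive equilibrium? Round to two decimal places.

DWL = $1886.67

Market equilibrium (private): 32.73 + 1.38q = 228.35 - 0.73q → q_m = 92.7109.
Social marginal benefit = demand − MEC = 219.52 - 1.82q.
Set SMB = MC: 219.52 - 1.82q = 32.73 + 1.38q → q* = 58.3719.
Between q* and q_m the wedge MC − SMB runs linearly from 0 to MEC(q_m), so the loss is a triangle.
DWL = ½ × 34.3390 × 109.8849 = 1886.6688.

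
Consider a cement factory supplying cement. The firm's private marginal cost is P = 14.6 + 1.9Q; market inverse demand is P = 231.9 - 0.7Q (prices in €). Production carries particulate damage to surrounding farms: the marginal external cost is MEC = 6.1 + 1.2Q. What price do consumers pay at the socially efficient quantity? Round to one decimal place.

Social marginal cost = private MC + MEC = 20.7 + 3.1Q.
Set SMC = demand: 20.7 + 3.1Q = 231.9 - 0.7Q → Q* = 55.5789.
Consumer price on the demand curve at Q*: 231.9 − 0.7×55.5789 = 192.9948.

P = €193.0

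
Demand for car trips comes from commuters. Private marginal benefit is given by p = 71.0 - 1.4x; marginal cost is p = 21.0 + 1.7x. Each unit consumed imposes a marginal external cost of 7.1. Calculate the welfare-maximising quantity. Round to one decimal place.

Social marginal benefit = demand − MEC = 63.9 - 1.4x.
Set SMB = MC: 63.9 - 1.4x = 21.0 + 1.7x → x* = 13.8387.

x* = 13.8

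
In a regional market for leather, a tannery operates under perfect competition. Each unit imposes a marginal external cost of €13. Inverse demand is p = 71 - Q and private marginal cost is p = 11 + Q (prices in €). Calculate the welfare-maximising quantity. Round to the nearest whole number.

Social marginal cost = private MC + MEC = 24 + Q.
Set SMC = demand: 24 + Q = 71 - Q → Q* = 23.5000.

Q* = 24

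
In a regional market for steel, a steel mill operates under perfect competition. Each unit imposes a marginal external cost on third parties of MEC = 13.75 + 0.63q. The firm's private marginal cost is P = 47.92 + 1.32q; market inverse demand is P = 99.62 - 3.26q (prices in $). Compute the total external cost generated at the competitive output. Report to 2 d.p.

Market equilibrium (private): 47.92 + 1.32q = 99.62 - 3.26q → q_m = 11.2882.
Total external cost = ∫₀^{q_m} (13.75 + 0.63q) dq = 13.75×11.2882 + ½×0.63×11.2882² = 195.3511.

$195.35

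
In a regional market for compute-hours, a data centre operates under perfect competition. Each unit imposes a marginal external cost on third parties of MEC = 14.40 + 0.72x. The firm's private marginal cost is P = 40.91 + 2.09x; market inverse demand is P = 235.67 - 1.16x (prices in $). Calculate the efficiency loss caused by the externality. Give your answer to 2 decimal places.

Market equilibrium (private): 40.91 + 2.09x = 235.67 - 1.16x → x_m = 59.9262.
Social marginal cost = private MC + MEC = 55.31 + 2.81x.
Set SMC = demand: 55.31 + 2.81x = 235.67 - 1.16x → x* = 45.4307.
The loss is the area between SMC and demand from x* to x_m; with linear curves that's a triangle of height MEC(x_m).
DWL = ½ × 14.4955 × 57.5468 = 417.0848.

DWL = $417.08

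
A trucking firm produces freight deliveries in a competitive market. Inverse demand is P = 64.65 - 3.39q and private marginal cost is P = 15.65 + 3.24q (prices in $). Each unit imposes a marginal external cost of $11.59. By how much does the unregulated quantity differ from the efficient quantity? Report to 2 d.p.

Market equilibrium (private): 15.65 + 3.24q = 64.65 - 3.39q → q_m = 7.3906.
Social marginal cost = private MC + MEC = 27.24 + 3.24q.
Set SMC = demand: 27.24 + 3.24q = 64.65 - 3.39q → q* = 5.6425.
Gap = |7.3906 − 5.6425| = 1.7481.

1.75 units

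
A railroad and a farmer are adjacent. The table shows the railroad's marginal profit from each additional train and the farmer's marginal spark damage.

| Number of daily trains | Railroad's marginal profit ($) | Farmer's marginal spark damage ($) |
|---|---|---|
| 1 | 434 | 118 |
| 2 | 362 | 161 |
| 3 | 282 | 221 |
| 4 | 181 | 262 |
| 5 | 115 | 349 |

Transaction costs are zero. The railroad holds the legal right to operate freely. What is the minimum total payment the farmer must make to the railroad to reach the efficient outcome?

Left alone the railroad would choose level 5 (marginal profit stays positive).
Efficient level: k* = 3 (marginal profit ≥ marginal spark damage through 3).
The farmer must at least cover the railroad's forgone profit from cutting 5→3: 181 + 115 = 296.

$296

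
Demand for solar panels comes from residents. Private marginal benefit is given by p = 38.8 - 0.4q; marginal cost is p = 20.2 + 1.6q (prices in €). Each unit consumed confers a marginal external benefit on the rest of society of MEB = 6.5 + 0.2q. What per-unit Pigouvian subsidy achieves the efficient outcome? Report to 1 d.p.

Social marginal benefit = demand + MEB = 45.3 - 0.2q.
Set SMB = MC: 45.3 - 0.2q = 20.2 + 1.6q → q* = 13.9444.
The Pigouvian subsidy equals MEB at q*: 6.5 + 0.2×13.9444 = 9.2889.

subsidy = €9.3 per unit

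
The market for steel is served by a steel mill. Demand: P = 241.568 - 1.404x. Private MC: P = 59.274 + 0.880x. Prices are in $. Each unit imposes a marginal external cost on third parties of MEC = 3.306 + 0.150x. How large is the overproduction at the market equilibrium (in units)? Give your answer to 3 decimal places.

Market equilibrium (private): 59.274 + 0.880x = 241.568 - 1.404x → x_m = 79.8135.
Social marginal cost = private MC + MEC = 62.580 + 1.030x.
Set SMC = demand: 62.580 + 1.030x = 241.568 - 1.404x → x* = 73.5366.
Gap = |79.8135 − 73.5366| = 6.2769.

6.277 units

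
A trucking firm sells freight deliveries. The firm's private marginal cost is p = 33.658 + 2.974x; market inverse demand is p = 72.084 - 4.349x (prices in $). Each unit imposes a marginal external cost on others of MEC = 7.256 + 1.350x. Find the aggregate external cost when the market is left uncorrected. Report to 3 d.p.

Market equilibrium (private): 33.658 + 2.974x = 72.084 - 4.349x → x_m = 5.2473.
Total external cost = ∫₀^{x_m} (7.256 + 1.350x) dx = 7.256×5.2473 + ½×1.350×5.2473² = 56.6600.

$56.660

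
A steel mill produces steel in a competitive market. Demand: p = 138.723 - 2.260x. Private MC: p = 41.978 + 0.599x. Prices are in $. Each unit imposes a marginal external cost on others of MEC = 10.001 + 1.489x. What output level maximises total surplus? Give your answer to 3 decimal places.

x* = 19.950

Social marginal cost = private MC + MEC = 51.979 + 2.088x.
Set SMC = demand: 51.979 + 2.088x = 138.723 - 2.260x → x* = 19.9503.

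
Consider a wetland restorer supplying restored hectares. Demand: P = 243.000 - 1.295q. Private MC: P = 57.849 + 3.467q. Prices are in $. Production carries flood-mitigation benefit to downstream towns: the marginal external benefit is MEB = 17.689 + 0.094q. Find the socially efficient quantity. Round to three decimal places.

q* = 43.453

Social marginal cost = private MC − MEB = 40.160 + 3.373q.
Set SMC = demand: 40.160 + 3.373q = 243.000 - 1.295q → q* = 43.4533.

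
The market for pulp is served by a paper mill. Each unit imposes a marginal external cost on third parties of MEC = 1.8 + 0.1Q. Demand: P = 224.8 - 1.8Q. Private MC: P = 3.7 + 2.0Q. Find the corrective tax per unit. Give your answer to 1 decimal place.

tax = 7.4 per unit

Social marginal cost = private MC + MEC = 5.5 + 2.1Q.
Set SMC = demand: 5.5 + 2.1Q = 224.8 - 1.8Q → Q* = 56.2308.
The Pigouvian tax equals MEC at Q*: 1.8 + 0.1×56.2308 = 7.4231.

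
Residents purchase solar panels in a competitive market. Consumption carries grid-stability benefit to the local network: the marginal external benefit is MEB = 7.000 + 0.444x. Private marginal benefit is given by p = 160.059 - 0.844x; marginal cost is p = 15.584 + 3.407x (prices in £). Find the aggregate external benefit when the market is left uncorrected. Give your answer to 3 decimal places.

£494.325

Market equilibrium (private): 15.584 + 3.407x = 160.059 - 0.844x → x_m = 33.9861.
Total external benefit = ∫₀^{x_m} (7.000 + 0.444x) dx = 7.000×33.9861 + ½×0.444×33.9861² = 494.3249.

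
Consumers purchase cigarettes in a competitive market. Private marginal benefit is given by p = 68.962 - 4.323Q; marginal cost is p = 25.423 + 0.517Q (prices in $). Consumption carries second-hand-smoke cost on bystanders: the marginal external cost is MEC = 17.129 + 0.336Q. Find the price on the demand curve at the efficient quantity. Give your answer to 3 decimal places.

Social marginal benefit = demand − MEC = 51.833 - 4.659Q.
Set SMB = MC: 51.833 - 4.659Q = 25.423 + 0.517Q → Q* = 5.1024.
Consumer price on the demand curve at Q*: 68.962 − 4.323×5.1024 = 46.9043.

P = $46.904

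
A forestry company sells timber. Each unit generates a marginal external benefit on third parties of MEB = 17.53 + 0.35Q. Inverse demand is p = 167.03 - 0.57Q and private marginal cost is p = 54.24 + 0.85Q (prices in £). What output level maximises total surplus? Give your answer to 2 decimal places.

Social marginal cost = private MC − MEB = 36.71 + 0.50Q.
Set SMC = demand: 36.71 + 0.50Q = 167.03 - 0.57Q → Q* = 121.7944.

Q* = 121.79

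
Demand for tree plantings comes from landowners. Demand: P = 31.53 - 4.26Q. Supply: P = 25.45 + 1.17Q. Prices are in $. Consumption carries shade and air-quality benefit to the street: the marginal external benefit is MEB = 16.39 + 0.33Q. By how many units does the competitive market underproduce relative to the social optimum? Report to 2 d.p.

Market equilibrium (private): 25.45 + 1.17Q = 31.53 - 4.26Q → Q_m = 1.1197.
Social marginal benefit = demand + MEB = 47.92 - 3.93Q.
Set SMB = MC: 47.92 - 3.93Q = 25.45 + 1.17Q → Q* = 4.4059.
Gap = |1.1197 − 4.4059| = 3.2862.

3.29 units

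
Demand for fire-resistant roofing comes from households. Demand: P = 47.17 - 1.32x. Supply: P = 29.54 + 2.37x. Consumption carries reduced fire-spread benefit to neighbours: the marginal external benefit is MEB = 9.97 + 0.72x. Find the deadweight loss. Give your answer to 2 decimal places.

Market equilibrium (private): 29.54 + 2.37x = 47.17 - 1.32x → x_m = 4.7778.
Social marginal benefit = demand + MEB = 57.14 - 0.60x.
Set SMB = MC: 57.14 - 0.60x = 29.54 + 2.37x → x* = 9.2929.
The loss is the area between SMB and MC from x* to x_m; with linear curves that's a triangle of height MEB(x_m).
DWL = ½ × 4.5151 × 13.4100 = 30.2737.

DWL = 30.27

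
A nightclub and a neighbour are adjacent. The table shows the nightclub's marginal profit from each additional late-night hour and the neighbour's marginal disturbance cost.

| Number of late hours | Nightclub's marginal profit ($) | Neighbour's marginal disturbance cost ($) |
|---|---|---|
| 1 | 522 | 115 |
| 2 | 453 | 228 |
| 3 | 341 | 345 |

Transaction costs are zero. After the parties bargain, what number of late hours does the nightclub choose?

Bargaining reaches the level where marginal profit last exceeds marginal disturbance cost.
That holds through level 2 (453 ≥ 228) but not at 3 (341 < 345).

2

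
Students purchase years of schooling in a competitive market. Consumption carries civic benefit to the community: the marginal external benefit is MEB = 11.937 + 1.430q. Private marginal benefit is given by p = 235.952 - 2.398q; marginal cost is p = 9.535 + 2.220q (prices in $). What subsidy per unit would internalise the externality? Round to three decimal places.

Social marginal benefit = demand + MEB = 247.889 - 0.968q.
Set SMB = MC: 247.889 - 0.968q = 9.535 + 2.220q → q* = 74.7660.
The Pigouvian subsidy equals MEB at q*: 11.937 + 1.430×74.7660 = 118.8524.

subsidy = $118.852 per unit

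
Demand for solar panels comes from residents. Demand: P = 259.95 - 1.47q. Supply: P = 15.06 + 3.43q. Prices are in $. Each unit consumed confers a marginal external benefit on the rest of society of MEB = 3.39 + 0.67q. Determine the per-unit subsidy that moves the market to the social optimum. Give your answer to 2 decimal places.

subsidy = $42.72 per unit

Social marginal benefit = demand + MEB = 263.34 - 0.80q.
Set SMB = MC: 263.34 - 0.80q = 15.06 + 3.43q → q* = 58.6950.
The Pigouvian subsidy equals MEB at q*: 3.39 + 0.67×58.6950 = 42.7157.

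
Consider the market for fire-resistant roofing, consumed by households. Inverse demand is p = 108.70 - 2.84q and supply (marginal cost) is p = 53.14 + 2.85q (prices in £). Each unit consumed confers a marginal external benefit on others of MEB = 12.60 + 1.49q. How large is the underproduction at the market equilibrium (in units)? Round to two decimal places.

Market equilibrium (private): 53.14 + 2.85q = 108.70 - 2.84q → q_m = 9.7645.
Social marginal benefit = demand + MEB = 121.30 - 1.35q.
Set SMB = MC: 121.30 - 1.35q = 53.14 + 2.85q → q* = 16.2286.
Gap = |9.7645 − 16.2286| = 6.4641.

6.46 units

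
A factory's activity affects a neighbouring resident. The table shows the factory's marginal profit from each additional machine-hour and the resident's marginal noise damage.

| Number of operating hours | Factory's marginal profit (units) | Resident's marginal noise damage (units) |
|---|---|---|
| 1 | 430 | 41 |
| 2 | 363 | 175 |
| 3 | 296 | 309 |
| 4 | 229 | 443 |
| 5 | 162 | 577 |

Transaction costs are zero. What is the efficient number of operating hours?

2

Bargaining reaches the level where marginal profit last exceeds marginal noise damage.
That holds through level 2 (363 ≥ 175) but not at 3 (296 < 309).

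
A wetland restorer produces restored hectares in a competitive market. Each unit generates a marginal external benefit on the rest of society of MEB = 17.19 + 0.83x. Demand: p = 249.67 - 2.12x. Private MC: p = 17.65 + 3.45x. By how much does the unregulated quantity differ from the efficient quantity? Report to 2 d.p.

Market equilibrium (private): 17.65 + 3.45x = 249.67 - 2.12x → x_m = 41.6553.
Social marginal cost = private MC − MEB = 0.46 + 2.62x.
Set SMC = demand: 0.46 + 2.62x = 249.67 - 2.12x → x* = 52.5759.
Gap = |41.6553 − 52.5759| = 10.9206.

10.92 units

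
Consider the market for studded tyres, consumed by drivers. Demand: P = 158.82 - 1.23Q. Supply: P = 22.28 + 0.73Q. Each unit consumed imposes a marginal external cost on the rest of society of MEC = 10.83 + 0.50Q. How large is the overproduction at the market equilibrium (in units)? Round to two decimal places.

Market equilibrium (private): 22.28 + 0.73Q = 158.82 - 1.23Q → Q_m = 69.6633.
Social marginal benefit = demand − MEC = 147.99 - 1.73Q.
Set SMB = MC: 147.99 - 1.73Q = 22.28 + 0.73Q → Q* = 51.1016.
Gap = |69.6633 − 51.1016| = 18.5617.

18.56 units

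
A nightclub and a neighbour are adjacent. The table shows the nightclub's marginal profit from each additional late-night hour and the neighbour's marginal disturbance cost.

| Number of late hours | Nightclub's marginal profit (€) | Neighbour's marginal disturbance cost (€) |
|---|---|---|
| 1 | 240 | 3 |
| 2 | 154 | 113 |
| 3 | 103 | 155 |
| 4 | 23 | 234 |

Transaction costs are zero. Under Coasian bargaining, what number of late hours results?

Bargaining reaches the level where marginal profit last exceeds marginal disturbance cost.
That holds through level 2 (154 ≥ 113) but not at 3 (103 < 155).

2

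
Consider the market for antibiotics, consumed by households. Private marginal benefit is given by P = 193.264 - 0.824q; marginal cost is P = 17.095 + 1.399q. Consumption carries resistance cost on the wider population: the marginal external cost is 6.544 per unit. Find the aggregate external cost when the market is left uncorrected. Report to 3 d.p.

Market equilibrium (private): 17.095 + 1.399q = 193.264 - 0.824q → q_m = 79.2483.
Total external cost = MEC × q_m = 6.544 × 79.2483 = 518.6009.

518.601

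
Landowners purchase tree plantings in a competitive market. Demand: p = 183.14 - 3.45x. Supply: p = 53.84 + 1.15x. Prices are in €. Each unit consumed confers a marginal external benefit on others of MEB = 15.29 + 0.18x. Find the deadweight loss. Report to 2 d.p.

Market equilibrium (private): 53.84 + 1.15x = 183.14 - 3.45x → x_m = 28.1087.
Social marginal benefit = demand + MEB = 198.43 - 3.27x.
Set SMB = MC: 198.43 - 3.27x = 53.84 + 1.15x → x* = 32.7127.
The loss is the area between SMB and MC from x* to x_m; with linear curves that's a triangle of height MEB(x_m).
DWL = ½ × 4.6040 × 20.3496 = 46.8448.

DWL = €46.84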